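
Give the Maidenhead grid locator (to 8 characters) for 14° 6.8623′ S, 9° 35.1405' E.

JH45tv02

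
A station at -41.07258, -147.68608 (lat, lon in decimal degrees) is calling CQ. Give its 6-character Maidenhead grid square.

BE68dw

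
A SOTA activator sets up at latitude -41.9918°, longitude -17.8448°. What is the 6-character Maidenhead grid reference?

Shift to the Maidenhead origin (180°W, 90°S): lon 162.1552, lat 48.0082.
Field (20°×10°, letters A–R): lon ⌊162.1552/20⌋ = 8 → I; lat ⌊48.0082/10⌋ = 4 → E.
Square (2°×1°, digits 0–9): lon ⌊2.1552/2⌋ = 1; lat ⌊8.0082/1⌋ = 8.
Subsquare (5′×2.5′, letters a–x): lon ⌊0.1552/0.0833333⌋ = 1 → b; lat ⌊0.0082/0.0416667⌋ = 0 → a.

IE18ba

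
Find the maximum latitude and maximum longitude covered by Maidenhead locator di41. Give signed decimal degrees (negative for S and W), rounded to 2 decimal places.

Field D=3, I=8: +3·20° lon, +8·10° lat → SW at lon -120°, lat -10°.
Square 4, 1: +4·2° lon, +1·1° lat → SW at lon -112°, lat -9°.
Cell spans 2° lon × 1° lat. NE corner is SW corner plus one full cell.
latitude -8.00, longitude -110.00.

-8.00, -110.00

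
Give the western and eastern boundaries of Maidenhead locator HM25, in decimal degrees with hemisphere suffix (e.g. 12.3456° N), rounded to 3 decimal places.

Field H=7, M=12: +7·20° lon, +12·10° lat → SW at lon -40°, lat 30°.
Square 2, 5: +2·2° lon, +5·1° lat → SW at lon -36°, lat 35°.
Cell spans 2° lon × 1° lat.
west 36.000° W, east 34.000° W.

36.000° W, 34.000° W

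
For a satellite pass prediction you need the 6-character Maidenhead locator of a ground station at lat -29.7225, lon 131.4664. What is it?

Add 180° to longitude and 90° to latitude: 311.4664, 60.2775.
Field: 311.4664/20 → 15 → P, 60.2775/10 → 6 → G; chars PG.
Square: 11.4664/2 → 5, 0.2775/1 → 0; chars 50.
Subsquare: 1.4664/0.0833333 → 17 → r, 0.2775/0.0416667 → 6 → g; chars rg.

PG50rg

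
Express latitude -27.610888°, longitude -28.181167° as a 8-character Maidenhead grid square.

HG52vj83

Shift to the Maidenhead origin (180°W, 90°S): lon 151.81883, lat 62.38911.
Field: 151.81883/20 → 7 → H, 62.38911/10 → 6 → G; chars HG.
Square: 11.81883/2 → 5, 2.38911/1 → 2; chars 52.
Subsquare: 1.81883/0.0833333 → 21 → v, 0.38911/0.0416667 → 9 → j; chars vj.
Extended square: 0.06883/0.00833333 → 8, 0.01411/0.00416667 → 3; chars 83.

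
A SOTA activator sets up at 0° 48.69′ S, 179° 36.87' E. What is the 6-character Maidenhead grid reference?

RI99te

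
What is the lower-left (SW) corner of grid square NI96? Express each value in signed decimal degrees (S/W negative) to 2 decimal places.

Field N=13, I=8: +13·20° lon, +8·10° lat → SW at lon 80°, lat -10°.
Square 9, 6: +9·2° lon, +6·1° lat → SW at lon 98°, lat -4°.
latitude -4.00, longitude 98.00.

-4.00, 98.00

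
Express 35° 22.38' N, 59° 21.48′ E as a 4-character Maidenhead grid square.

Offset from 180°W / 90°S: lon 239.36°, lat 125.37°.
Field: 239.36/20 → 11 → L, 125.37/10 → 12 → M; chars LM.
Square: 19.36/2 → 9, 5.37/1 → 5; chars 95.

LM95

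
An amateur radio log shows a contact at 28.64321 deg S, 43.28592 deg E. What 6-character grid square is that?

Add 180° to longitude and 90° to latitude: 223.2859, 61.3568.
Field (20°×10°, letters A–R): 223.2859/20 → 11 → L, 61.3568/10 → 6 → G; chars LG.
Square (2°×1°, digits 0–9): 3.2859/2 → 1, 1.3568/1 → 1; chars 11.
Subsquare (5′×2.5′, letters a–x): 1.2859/0.0833333 → 15 → p, 0.3568/0.0416667 → 8 → i; chars pi.

LG11pi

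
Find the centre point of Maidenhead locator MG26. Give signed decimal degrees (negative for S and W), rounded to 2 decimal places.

Field M=12, G=6: +12·20° lon, +6·10° lat → SW at lon 60°, lat -30°.
Square 2, 6: +2·2° lon, +6·1° lat → SW at lon 64°, lat -24°.
Cell spans 2° lon × 1° lat. Centre is SW corner plus half of each.
latitude -23.50, longitude 65.00.

-23.50, 65.00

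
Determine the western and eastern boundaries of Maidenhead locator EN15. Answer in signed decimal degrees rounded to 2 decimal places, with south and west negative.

-98.00, -96.00

Field E=4, N=13: +4·20° lon, +13·10° lat → SW at lon -100°, lat 40°.
Square 1, 5: +1·2° lon, +5·1° lat → SW at lon -98°, lat 45°.
Cell spans 2° lon × 1° lat.
west -98.00, east -96.00.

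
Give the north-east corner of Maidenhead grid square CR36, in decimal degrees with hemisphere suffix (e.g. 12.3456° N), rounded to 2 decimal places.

87.00° N, 132.00° W

Field C=2, R=17: +2·20° lon, +17·10° lat → SW at lon -140°, lat 80°.
Square 3, 6: +3·2° lon, +6·1° lat → SW at lon -134°, lat 86°.
Cell spans 2° lon × 1° lat. NE corner is SW corner plus one full cell.
latitude 87.00° N, longitude 132.00° W.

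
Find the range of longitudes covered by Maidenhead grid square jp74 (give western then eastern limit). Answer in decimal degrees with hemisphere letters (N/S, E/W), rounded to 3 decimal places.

Field J=9, P=15: +9·20° lon, +15·10° lat → SW at lon 0°, lat 60°.
Square 7, 4: +7·2° lon, +4·1° lat → SW at lon 14°, lat 64°.
Cell spans 2° lon × 1° lat.
west 14.000° E, east 16.000° E.

14.000° E, 16.000° E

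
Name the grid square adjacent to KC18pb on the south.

Latitude subsquare b = 1; −1 → 0 = a.
The longitude characters are unchanged.

KC18pa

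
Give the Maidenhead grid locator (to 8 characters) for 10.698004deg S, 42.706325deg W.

Offset from 180°W / 90°S: lon 137.29368°, lat 79.30200°.
Field: 137.29368/20 → 6 → G, 79.30200/10 → 7 → H; chars GH.
Square: 17.29368/2 → 8, 9.30200/1 → 9; chars 89.
Subsquare: 1.29368/0.0833333 → 15 → p, 0.30200/0.0416667 → 7 → h; chars ph.
Extended square: 0.04368/0.00833333 → 5, 0.01033/0.00416667 → 2; chars 52.

GH89ph52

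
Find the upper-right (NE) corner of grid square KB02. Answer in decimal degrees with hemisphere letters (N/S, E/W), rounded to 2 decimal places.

Field K=10, B=1: +10·20° lon, +1·10° lat → SW at lon 20°, lat -80°.
Square 0, 2: +0·2° lon, +2·1° lat → SW at lon 20°, lat -78°.
Cell spans 2° lon × 1° lat. NE corner is SW corner plus one full cell.
latitude 77.00° S, longitude 22.00° E.

77.00° S, 22.00° E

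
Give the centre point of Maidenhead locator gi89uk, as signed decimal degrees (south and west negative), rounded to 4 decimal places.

-0.5625, -42.2917

Field G=6, I=8: +6·20° lon, +8·10° lat → SW at lon -60°, lat -10°.
Square 8, 9: +8·2° lon, +9·1° lat → SW at lon -44°, lat -1°.
Subsquare u=20, k=10: +20·0.0833333° lon, +10·0.0416667° lat → SW at lon -42.3333°, lat -0.583333°.
Cell spans 0.0833333° lon × 0.0416667° lat. Centre is SW corner plus half of each.
latitude -0.5625, longitude -42.2917.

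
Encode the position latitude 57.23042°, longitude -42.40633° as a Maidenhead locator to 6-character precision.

Shift to the Maidenhead origin (180°W, 90°S): lon 137.5937, lat 147.2304.
Field (20°×10°, letters A–R): lon ⌊137.5937/20⌋ = 6 → G; lat ⌊147.2304/10⌋ = 14 → O.
Square (2°×1°, digits 0–9): lon ⌊17.5937/2⌋ = 8; lat ⌊7.2304/1⌋ = 7.
Subsquare (5′×2.5′, letters a–x): lon ⌊1.5937/0.0833333⌋ = 19 → t; lat ⌊0.2304/0.0416667⌋ = 5 → f.

GO87tf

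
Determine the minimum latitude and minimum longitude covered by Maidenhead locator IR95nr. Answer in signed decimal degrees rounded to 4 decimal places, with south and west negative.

85.7083, -0.9167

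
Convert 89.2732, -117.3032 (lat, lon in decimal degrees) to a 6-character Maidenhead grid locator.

Offset from 180°W / 90°S: lon 62.6968°, lat 179.2732°.
Field: lon ⌊62.6968/20⌋ = 3 → D; lat ⌊179.2732/10⌋ = 17 → R.
Square: lon ⌊2.6968/2⌋ = 1; lat ⌊9.2732/1⌋ = 9.
Subsquare: lon ⌊0.6968/0.0833333⌋ = 8 → i; lat ⌊0.2732/0.0416667⌋ = 6 → g.

DR19ig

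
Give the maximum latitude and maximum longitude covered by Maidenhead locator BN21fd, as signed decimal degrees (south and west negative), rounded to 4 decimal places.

Field B=1, N=13: +1·20° lon, +13·10° lat → SW at lon -160°, lat 40°.
Square 2, 1: +2·2° lon, +1·1° lat → SW at lon -156°, lat 41°.
Subsquare f=5, d=3: +5·0.0833333° lon, +3·0.0416667° lat → SW at lon -155.583°, lat 41.125°.
Cell spans 0.0833333° lon × 0.0416667° lat. NE corner is SW corner plus one full cell.
latitude 41.1667, longitude -155.5000.

41.1667, -155.5000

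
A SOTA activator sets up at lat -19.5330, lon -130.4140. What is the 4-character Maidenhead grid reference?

CH40

Add 180° to longitude and 90° to latitude: 49.59, 70.47.
Field (20°×10°, letters A–R): lon ⌊49.59/20⌋ = 2 → C; lat ⌊70.47/10⌋ = 7 → H.
Square (2°×1°, digits 0–9): lon ⌊9.59/2⌋ = 4; lat ⌊0.47/1⌋ = 0.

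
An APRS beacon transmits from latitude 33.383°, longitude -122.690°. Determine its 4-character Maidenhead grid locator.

Shift to the Maidenhead origin (180°W, 90°S): lon 57.31, lat 123.38.
Field: 57.31/20 → 2 → C, 123.38/10 → 12 → M; chars CM.
Square: 17.31/2 → 8, 3.38/1 → 3; chars 83.

CM83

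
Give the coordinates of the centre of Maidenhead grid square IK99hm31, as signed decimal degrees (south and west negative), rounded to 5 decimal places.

Field I=8, K=10: +8·20° lon, +10·10° lat → SW at lon -20°, lat 10°.
Square 9, 9: +9·2° lon, +9·1° lat → SW at lon -2°, lat 19°.
Subsquare h=7, m=12: +7·0.0833333° lon, +12·0.0416667° lat → SW at lon -1.41667°, lat 19.5°.
Extended square 3, 1: +3·0.00833333° lon, +1·0.00416667° lat → SW at lon -1.39167°, lat 19.5042°.
Cell spans 0.00833333° lon × 0.00416667° lat. Centre is SW corner plus half of each.
latitude 19.50625, longitude -1.38750.

19.50625, -1.38750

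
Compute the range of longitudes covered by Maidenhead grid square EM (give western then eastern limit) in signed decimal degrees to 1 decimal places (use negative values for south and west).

Field E=4, M=12: +4·20° lon, +12·10° lat → SW at lon -100°, lat 30°.
Cell spans 20° lon × 10° lat.
west -100.0, east -80.0.

-100.0, -80.0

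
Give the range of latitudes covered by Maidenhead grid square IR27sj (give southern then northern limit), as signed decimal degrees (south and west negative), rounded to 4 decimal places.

Field I=8, R=17: +8·20° lon, +17·10° lat → SW at lon -20°, lat 80°.
Square 2, 7: +2·2° lon, +7·1° lat → SW at lon -16°, lat 87°.
Subsquare s=18, j=9: +18·0.0833333° lon, +9·0.0416667° lat → SW at lon -14.5°, lat 87.375°.
Cell spans 0.0833333° lon × 0.0416667° lat.
south 87.3750, north 87.4167.

87.3750, 87.4167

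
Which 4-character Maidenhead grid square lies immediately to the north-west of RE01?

QE92

Longitude square 0; −1 → -1, wraps to 9, carry into field.
Longitude field R = 17; −1 → 16 = Q.
Latitude square 1; +1 → 2.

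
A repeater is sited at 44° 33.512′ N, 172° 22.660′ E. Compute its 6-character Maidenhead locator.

RN64en

Add 180° to longitude and 90° to latitude: 352.3777, 134.5585.
Field (20°×10°, letters A–R): 352.3777/20 → 17 → R, 134.5585/10 → 13 → N; chars RN.
Square (2°×1°, digits 0–9): 12.3777/2 → 6, 4.5585/1 → 4; chars 64.
Subsquare (5′×2.5′, letters a–x): 0.3777/0.0833333 → 4 → e, 0.5585/0.0416667 → 13 → n; chars en.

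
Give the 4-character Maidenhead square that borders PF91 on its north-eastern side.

Longitude square 9; +1 → 10, wraps to 0, carry into field.
Longitude field P = 15; +1 → 16 = Q.
Latitude square 1; +1 → 2.

QF02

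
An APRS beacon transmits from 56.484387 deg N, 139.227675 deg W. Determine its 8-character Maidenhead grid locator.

Add 180° to longitude and 90° to latitude: 40.77232, 146.48439.
Field (20°×10°, letters A–R): lon ⌊40.77232/20⌋ = 2 → C; lat ⌊146.48439/10⌋ = 14 → O.
Square (2°×1°, digits 0–9): lon ⌊0.77232/2⌋ = 0; lat ⌊6.48439/1⌋ = 6.
Subsquare (5′×2.5′, letters a–x): lon ⌊0.77232/0.0833333⌋ = 9 → j; lat ⌊0.48439/0.0416667⌋ = 11 → l.
Extended square (30″×15″, digits 0–9): lon ⌊0.02232/0.00833333⌋ = 2; lat ⌊0.02605/0.00416667⌋ = 6.

CO06jl26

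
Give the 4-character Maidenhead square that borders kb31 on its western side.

KB21

Longitude square 3; −1 → 2.
The latitude characters are unchanged.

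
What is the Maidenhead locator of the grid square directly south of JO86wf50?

Latitude extended square 0; −1 → -1, wraps to 9, carry into subsquare.
Latitude subsquare f = 5; −1 → 4 = e.
The longitude characters are unchanged.

JO86we59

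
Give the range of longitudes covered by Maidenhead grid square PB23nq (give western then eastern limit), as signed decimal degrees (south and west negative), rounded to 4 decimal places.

125.0833, 125.1667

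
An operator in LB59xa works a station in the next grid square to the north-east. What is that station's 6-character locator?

LB69ab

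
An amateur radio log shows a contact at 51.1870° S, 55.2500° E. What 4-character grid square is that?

LD78

Add 180° to longitude and 90° to latitude: 235.25, 38.81.
Field: 235.25/20 → 11 → L, 38.81/10 → 3 → D; chars LD.
Square: 15.25/2 → 7, 8.81/1 → 8; chars 78.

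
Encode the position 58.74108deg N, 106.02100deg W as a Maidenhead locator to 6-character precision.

DO68xr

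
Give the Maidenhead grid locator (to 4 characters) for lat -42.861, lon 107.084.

Offset from 180°W / 90°S: lon 287.08°, lat 47.14°.
Field (20°×10°, letters A–R): 287.08/20 → 14 → O, 47.14/10 → 4 → E; chars OE.
Square (2°×1°, digits 0–9): 7.08/2 → 3, 7.14/1 → 7; chars 37.

OE37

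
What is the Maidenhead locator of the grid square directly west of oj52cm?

Longitude subsquare c = 2; −1 → 1 = b.
The latitude characters are unchanged.

OJ52bm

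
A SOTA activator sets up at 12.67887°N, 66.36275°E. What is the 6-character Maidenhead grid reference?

MK32eq

Shift to the Maidenhead origin (180°W, 90°S): lon 246.3628, lat 102.6789.
Field (20°×10°, letters A–R): 246.3628/20 → 12 → M, 102.6789/10 → 10 → K; chars MK.
Square (2°×1°, digits 0–9): 6.3628/2 → 3, 2.6789/1 → 2; chars 32.
Subsquare (5′×2.5′, letters a–x): 0.3628/0.0833333 → 4 → e, 0.6789/0.0416667 → 16 → q; chars eq.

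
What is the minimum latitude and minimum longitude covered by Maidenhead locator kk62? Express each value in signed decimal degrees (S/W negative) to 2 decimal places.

Field K=10, K=10: +10·20° lon, +10·10° lat → SW at lon 20°, lat 10°.
Square 6, 2: +6·2° lon, +2·1° lat → SW at lon 32°, lat 12°.
latitude 12.00, longitude 32.00.

12.00, 32.00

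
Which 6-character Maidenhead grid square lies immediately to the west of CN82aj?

CN72xj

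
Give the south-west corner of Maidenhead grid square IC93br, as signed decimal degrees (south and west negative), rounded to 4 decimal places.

Field I=8, C=2: +8·20° lon, +2·10° lat → SW at lon -20°, lat -70°.
Square 9, 3: +9·2° lon, +3·1° lat → SW at lon -2°, lat -67°.
Subsquare b=1, r=17: +1·0.0833333° lon, +17·0.0416667° lat → SW at lon -1.91667°, lat -66.2917°.
latitude -66.2917, longitude -1.9167.

-66.2917, -1.9167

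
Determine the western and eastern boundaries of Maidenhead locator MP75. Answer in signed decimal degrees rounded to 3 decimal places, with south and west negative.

74.000, 76.000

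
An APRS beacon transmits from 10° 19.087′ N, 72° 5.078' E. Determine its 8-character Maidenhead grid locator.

MK60bh06

Shift to the Maidenhead origin (180°W, 90°S): lon 252.08463, lat 100.31812.
Field: lon ⌊252.08463/20⌋ = 12 → M; lat ⌊100.31812/10⌋ = 10 → K.
Square: lon ⌊12.08463/2⌋ = 6; lat ⌊0.31812/1⌋ = 0.
Subsquare: lon ⌊0.08463/0.0833333⌋ = 1 → b; lat ⌊0.31812/0.0416667⌋ = 7 → h.
Extended square: lon ⌊0.00130/0.00833333⌋ = 0; lat ⌊0.02645/0.00416667⌋ = 6.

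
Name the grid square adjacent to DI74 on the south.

Latitude square 4; −1 → 3.
The longitude characters are unchanged.

DI73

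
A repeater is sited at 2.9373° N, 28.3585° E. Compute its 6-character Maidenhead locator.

KJ42ew

Add 180° to longitude and 90° to latitude: 208.3585, 92.9373.
Field (20°×10°, letters A–R): lon ⌊208.3585/20⌋ = 10 → K; lat ⌊92.9373/10⌋ = 9 → J.
Square (2°×1°, digits 0–9): lon ⌊8.3585/2⌋ = 4; lat ⌊2.9373/1⌋ = 2.
Subsquare (5′×2.5′, letters a–x): lon ⌊0.3585/0.0833333⌋ = 4 → e; lat ⌊0.9373/0.0416667⌋ = 22 → w.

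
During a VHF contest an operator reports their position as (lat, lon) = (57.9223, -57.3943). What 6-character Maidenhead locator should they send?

GO17hw

Add 180° to longitude and 90° to latitude: 122.6057, 147.9223.
Field: 122.6057/20 → 6 → G, 147.9223/10 → 14 → O; chars GO.
Square: 2.6057/2 → 1, 7.9223/1 → 7; chars 17.
Subsquare: 0.6057/0.0833333 → 7 → h, 0.9223/0.0416667 → 22 → w; chars hw.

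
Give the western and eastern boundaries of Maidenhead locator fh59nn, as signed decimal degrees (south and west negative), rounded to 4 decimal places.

Field F=5, H=7: +5·20° lon, +7·10° lat → SW at lon -80°, lat -20°.
Square 5, 9: +5·2° lon, +9·1° lat → SW at lon -70°, lat -11°.
Subsquare n=13, n=13: +13·0.0833333° lon, +13·0.0416667° lat → SW at lon -68.9167°, lat -10.4583°.
Cell spans 0.0833333° lon × 0.0416667° lat.
west -68.9167, east -68.8333.

-68.9167, -68.8333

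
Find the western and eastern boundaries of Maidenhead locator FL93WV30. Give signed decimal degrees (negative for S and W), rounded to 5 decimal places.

Field F=5, L=11: +5·20° lon, +11·10° lat → SW at lon -80°, lat 20°.
Square 9, 3: +9·2° lon, +3·1° lat → SW at lon -62°, lat 23°.
Subsquare w=22, v=21: +22·0.0833333° lon, +21·0.0416667° lat → SW at lon -60.1667°, lat 23.875°.
Extended square 3, 0: +3·0.00833333° lon, +0·0.00416667° lat → SW at lon -60.1417°, lat 23.875°.
Cell spans 0.00833333° lon × 0.00416667° lat.
west -60.14167, east -60.13333.

-60.14167, -60.13333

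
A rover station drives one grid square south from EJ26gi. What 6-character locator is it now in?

Latitude subsquare i = 8; −1 → 7 = h.
The longitude characters are unchanged.

EJ26gh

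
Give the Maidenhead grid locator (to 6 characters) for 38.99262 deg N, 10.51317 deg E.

JM58gx

Add 180° to longitude and 90° to latitude: 190.5132, 128.9926.
Field: 190.5132/20 → 9 → J, 128.9926/10 → 12 → M; chars JM.
Square: 10.5132/2 → 5, 8.9926/1 → 8; chars 58.
Subsquare: 0.5132/0.0833333 → 6 → g, 0.9926/0.0416667 → 23 → x; chars gx.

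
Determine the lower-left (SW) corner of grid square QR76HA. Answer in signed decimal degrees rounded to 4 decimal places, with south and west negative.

86.0000, 154.5833

Field Q=16, R=17: +16·20° lon, +17·10° lat → SW at lon 140°, lat 80°.
Square 7, 6: +7·2° lon, +6·1° lat → SW at lon 154°, lat 86°.
Subsquare h=7, a=0: +7·0.0833333° lon, +0·0.0416667° lat → SW at lon 154.583°, lat 86°.
latitude 86.0000, longitude 154.5833.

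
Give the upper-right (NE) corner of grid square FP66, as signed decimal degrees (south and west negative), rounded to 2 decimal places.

67.00, -66.00

Field F=5, P=15: +5·20° lon, +15·10° lat → SW at lon -80°, lat 60°.
Square 6, 6: +6·2° lon, +6·1° lat → SW at lon -68°, lat 66°.
Cell spans 2° lon × 1° lat. NE corner is SW corner plus one full cell.
latitude 67.00, longitude -66.00.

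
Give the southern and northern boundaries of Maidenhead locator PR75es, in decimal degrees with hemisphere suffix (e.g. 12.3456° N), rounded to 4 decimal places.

85.7500° N, 85.7917° N

Field P=15, R=17: +15·20° lon, +17·10° lat → SW at lon 120°, lat 80°.
Square 7, 5: +7·2° lon, +5·1° lat → SW at lon 134°, lat 85°.
Subsquare e=4, s=18: +4·0.0833333° lon, +18·0.0416667° lat → SW at lon 134.333°, lat 85.75°.
Cell spans 0.0833333° lon × 0.0416667° lat.
south 85.7500° N, north 85.7917° N.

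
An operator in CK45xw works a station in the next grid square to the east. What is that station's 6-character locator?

CK55aw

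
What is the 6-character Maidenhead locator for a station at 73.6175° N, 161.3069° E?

RQ03po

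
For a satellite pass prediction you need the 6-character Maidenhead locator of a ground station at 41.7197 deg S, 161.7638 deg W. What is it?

AE98cg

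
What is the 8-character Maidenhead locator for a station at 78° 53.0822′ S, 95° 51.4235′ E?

Shift to the Maidenhead origin (180°W, 90°S): lon 275.85706, lat 11.11530.
Field: lon ⌊275.85706/20⌋ = 13 → N; lat ⌊11.11530/10⌋ = 1 → B.
Square: lon ⌊15.85706/2⌋ = 7; lat ⌊1.11530/1⌋ = 1.
Subsquare: lon ⌊1.85706/0.0833333⌋ = 22 → w; lat ⌊0.11530/0.0416667⌋ = 2 → c.
Extended square: lon ⌊0.02372/0.00833333⌋ = 2; lat ⌊0.03196/0.00416667⌋ = 7.

NB71wc27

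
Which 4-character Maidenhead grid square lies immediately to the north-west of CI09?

Longitude square 0; −1 → -1, wraps to 9, carry into field.
Longitude field C = 2; −1 → 1 = B.
Latitude square 9; +1 → 10, wraps to 0, carry into field.
Latitude field I = 8; +1 → 9 = J.

BJ90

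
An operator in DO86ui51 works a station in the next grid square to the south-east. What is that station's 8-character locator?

DO86ui60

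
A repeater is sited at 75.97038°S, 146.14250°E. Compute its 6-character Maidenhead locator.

Add 180° to longitude and 90° to latitude: 326.1425, 14.0296.
Field (20°×10°, letters A–R): lon ⌊326.1425/20⌋ = 16 → Q; lat ⌊14.0296/10⌋ = 1 → B.
Square (2°×1°, digits 0–9): lon ⌊6.1425/2⌋ = 3; lat ⌊4.0296/1⌋ = 4.
Subsquare (5′×2.5′, letters a–x): lon ⌊0.1425/0.0833333⌋ = 1 → b; lat ⌊0.0296/0.0416667⌋ = 0 → a.

QB34ba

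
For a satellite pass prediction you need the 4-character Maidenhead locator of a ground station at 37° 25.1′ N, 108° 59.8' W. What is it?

Shift to the Maidenhead origin (180°W, 90°S): lon 71.00, lat 127.42.
Field: lon ⌊71.00/20⌋ = 3 → D; lat ⌊127.42/10⌋ = 12 → M.
Square: lon ⌊11.00/2⌋ = 5; lat ⌊7.42/1⌋ = 7.

DM57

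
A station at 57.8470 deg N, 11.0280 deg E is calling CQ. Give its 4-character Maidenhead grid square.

Offset from 180°W / 90°S: lon 191.03°, lat 147.85°.
Field: lon ⌊191.03/20⌋ = 9 → J; lat ⌊147.85/10⌋ = 14 → O.
Square: lon ⌊11.03/2⌋ = 5; lat ⌊7.85/1⌋ = 7.

JO57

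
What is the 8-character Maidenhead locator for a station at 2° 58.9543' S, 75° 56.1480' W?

FI27aa74

Add 180° to longitude and 90° to latitude: 104.06420, 87.01743.
Field: lon ⌊104.06420/20⌋ = 5 → F; lat ⌊87.01743/10⌋ = 8 → I.
Square: lon ⌊4.06420/2⌋ = 2; lat ⌊7.01743/1⌋ = 7.
Subsquare: lon ⌊0.06420/0.0833333⌋ = 0 → a; lat ⌊0.01743/0.0416667⌋ = 0 → a.
Extended square: lon ⌊0.06420/0.00833333⌋ = 7; lat ⌊0.01743/0.00416667⌋ = 4.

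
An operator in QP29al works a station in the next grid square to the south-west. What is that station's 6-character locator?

Longitude subsquare a = 0; −1 → -1, wraps to 23 = x, carry into square.
Longitude square 2; −1 → 1.
Latitude subsquare l = 11; −1 → 10 = k.

QP19xk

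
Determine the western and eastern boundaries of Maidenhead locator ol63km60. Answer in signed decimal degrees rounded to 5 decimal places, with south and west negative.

112.88333, 112.89167

Field O=14, L=11: +14·20° lon, +11·10° lat → SW at lon 100°, lat 20°.
Square 6, 3: +6·2° lon, +3·1° lat → SW at lon 112°, lat 23°.
Subsquare k=10, m=12: +10·0.0833333° lon, +12·0.0416667° lat → SW at lon 112.833°, lat 23.5°.
Extended square 6, 0: +6·0.00833333° lon, +0·0.00416667° lat → SW at lon 112.883°, lat 23.5°.
Cell spans 0.00833333° lon × 0.00416667° lat.
west 112.88333, east 112.89167.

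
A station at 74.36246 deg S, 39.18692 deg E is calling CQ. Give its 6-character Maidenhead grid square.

KB95op

Add 180° to longitude and 90° to latitude: 219.1869, 15.6375.
Field: lon ⌊219.1869/20⌋ = 10 → K; lat ⌊15.6375/10⌋ = 1 → B.
Square: lon ⌊19.1869/2⌋ = 9; lat ⌊5.6375/1⌋ = 5.
Subsquare: lon ⌊1.1869/0.0833333⌋ = 14 → o; lat ⌊0.6375/0.0416667⌋ = 15 → p.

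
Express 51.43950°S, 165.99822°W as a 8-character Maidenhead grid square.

AD78an04

Offset from 180°W / 90°S: lon 14.00178°, lat 38.56050°.
Field: 14.00178/20 → 0 → A, 38.56050/10 → 3 → D; chars AD.
Square: 14.00178/2 → 7, 8.56050/1 → 8; chars 78.
Subsquare: 0.00178/0.0833333 → 0 → a, 0.56050/0.0416667 → 13 → n; chars an.
Extended square: 0.00178/0.00833333 → 0, 0.01883/0.00416667 → 4; chars 04.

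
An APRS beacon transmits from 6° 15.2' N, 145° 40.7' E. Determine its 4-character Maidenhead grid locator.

Offset from 180°W / 90°S: lon 325.68°, lat 96.25°.
Field: lon ⌊325.68/20⌋ = 16 → Q; lat ⌊96.25/10⌋ = 9 → J.
Square: lon ⌊5.68/2⌋ = 2; lat ⌊6.25/1⌋ = 6.

QJ26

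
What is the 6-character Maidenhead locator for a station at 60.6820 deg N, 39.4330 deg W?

HP00gq

Add 180° to longitude and 90° to latitude: 140.5670, 150.6820.
Field: 140.5670/20 → 7 → H, 150.6820/10 → 15 → P; chars HP.
Square: 0.5670/2 → 0, 0.6820/1 → 0; chars 00.
Subsquare: 0.5670/0.0833333 → 6 → g, 0.6820/0.0416667 → 16 → q; chars gq.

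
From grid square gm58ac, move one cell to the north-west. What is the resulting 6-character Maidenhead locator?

Longitude subsquare a = 0; −1 → -1, wraps to 23 = x, carry into square.
Longitude square 5; −1 → 4.
Latitude subsquare c = 2; +1 → 3 = d.

GM48xd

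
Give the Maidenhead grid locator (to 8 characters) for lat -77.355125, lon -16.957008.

IB12mp54

Shift to the Maidenhead origin (180°W, 90°S): lon 163.04299, lat 12.64487.
Field (20°×10°, letters A–R): lon ⌊163.04299/20⌋ = 8 → I; lat ⌊12.64487/10⌋ = 1 → B.
Square (2°×1°, digits 0–9): lon ⌊3.04299/2⌋ = 1; lat ⌊2.64487/1⌋ = 2.
Subsquare (5′×2.5′, letters a–x): lon ⌊1.04299/0.0833333⌋ = 12 → m; lat ⌊0.64487/0.0416667⌋ = 15 → p.
Extended square (30″×15″, digits 0–9): lon ⌊0.04299/0.00833333⌋ = 5; lat ⌊0.01987/0.00416667⌋ = 4.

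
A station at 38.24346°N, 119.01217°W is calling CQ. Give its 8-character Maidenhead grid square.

Shift to the Maidenhead origin (180°W, 90°S): lon 60.98783, lat 128.24346.
Field (20°×10°, letters A–R): 60.98783/20 → 3 → D, 128.24346/10 → 12 → M; chars DM.
Square (2°×1°, digits 0–9): 0.98783/2 → 0, 8.24346/1 → 8; chars 08.
Subsquare (5′×2.5′, letters a–x): 0.98783/0.0833333 → 11 → l, 0.24346/0.0416667 → 5 → f; chars lf.
Extended square (30″×15″, digits 0–9): 0.07116/0.00833333 → 8, 0.03513/0.00416667 → 8; chars 88.

DM08lf88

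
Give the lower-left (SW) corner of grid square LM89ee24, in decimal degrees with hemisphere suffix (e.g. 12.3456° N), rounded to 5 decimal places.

Field L=11, M=12: +11·20° lon, +12·10° lat → SW at lon 40°, lat 30°.
Square 8, 9: +8·2° lon, +9·1° lat → SW at lon 56°, lat 39°.
Subsquare e=4, e=4: +4·0.0833333° lon, +4·0.0416667° lat → SW at lon 56.3333°, lat 39.1667°.
Extended square 2, 4: +2·0.00833333° lon, +4·0.00416667° lat → SW at lon 56.35°, lat 39.1833°.
latitude 39.18333° N, longitude 56.35000° E.

39.18333° N, 56.35000° E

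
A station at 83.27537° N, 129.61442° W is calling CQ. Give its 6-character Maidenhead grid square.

Shift to the Maidenhead origin (180°W, 90°S): lon 50.3856, lat 173.2754.
Field (20°×10°, letters A–R): lon ⌊50.3856/20⌋ = 2 → C; lat ⌊173.2754/10⌋ = 17 → R.
Square (2°×1°, digits 0–9): lon ⌊10.3856/2⌋ = 5; lat ⌊3.2754/1⌋ = 3.
Subsquare (5′×2.5′, letters a–x): lon ⌊0.3856/0.0833333⌋ = 4 → e; lat ⌊0.2754/0.0416667⌋ = 6 → g.

CR53eg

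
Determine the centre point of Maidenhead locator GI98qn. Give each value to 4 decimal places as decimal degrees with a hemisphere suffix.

Field G=6, I=8: +6·20° lon, +8·10° lat → SW at lon -60°, lat -10°.
Square 9, 8: +9·2° lon, +8·1° lat → SW at lon -42°, lat -2°.
Subsquare q=16, n=13: +16·0.0833333° lon, +13·0.0416667° lat → SW at lon -40.6667°, lat -1.45833°.
Cell spans 0.0833333° lon × 0.0416667° lat. Centre is SW corner plus half of each.
latitude 1.4375° S, longitude 40.6250° W.

1.4375° S, 40.6250° W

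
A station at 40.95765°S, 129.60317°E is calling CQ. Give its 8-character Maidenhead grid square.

PE49tb20

Add 180° to longitude and 90° to latitude: 309.60317, 49.04235.
Field: lon ⌊309.60317/20⌋ = 15 → P; lat ⌊49.04235/10⌋ = 4 → E.
Square: lon ⌊9.60317/2⌋ = 4; lat ⌊9.04235/1⌋ = 9.
Subsquare: lon ⌊1.60317/0.0833333⌋ = 19 → t; lat ⌊0.04235/0.0416667⌋ = 1 → b.
Extended square: lon ⌊0.01984/0.00833333⌋ = 2; lat ⌊0.00068/0.00416667⌋ = 0.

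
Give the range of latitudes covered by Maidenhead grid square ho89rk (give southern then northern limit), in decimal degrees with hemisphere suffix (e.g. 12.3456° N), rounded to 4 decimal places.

59.4167° N, 59.4583° N

Field H=7, O=14: +7·20° lon, +14·10° lat → SW at lon -40°, lat 50°.
Square 8, 9: +8·2° lon, +9·1° lat → SW at lon -24°, lat 59°.
Subsquare r=17, k=10: +17·0.0833333° lon, +10·0.0416667° lat → SW at lon -22.5833°, lat 59.4167°.
Cell spans 0.0833333° lon × 0.0416667° lat.
south 59.4167° N, north 59.4583° N.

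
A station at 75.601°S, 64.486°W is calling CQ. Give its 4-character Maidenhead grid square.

Add 180° to longitude and 90° to latitude: 115.51, 14.40.
Field: lon ⌊115.51/20⌋ = 5 → F; lat ⌊14.40/10⌋ = 1 → B.
Square: lon ⌊15.51/2⌋ = 7; lat ⌊4.40/1⌋ = 4.

FB74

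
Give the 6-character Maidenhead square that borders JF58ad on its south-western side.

JF48xc

Longitude subsquare a = 0; −1 → -1, wraps to 23 = x, carry into square.
Longitude square 5; −1 → 4.
Latitude subsquare d = 3; −1 → 2 = c.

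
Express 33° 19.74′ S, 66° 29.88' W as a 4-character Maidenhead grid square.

FF66

Offset from 180°W / 90°S: lon 113.50°, lat 56.67°.
Field: lon ⌊113.50/20⌋ = 5 → F; lat ⌊56.67/10⌋ = 5 → F.
Square: lon ⌊13.50/2⌋ = 6; lat ⌊6.67/1⌋ = 6.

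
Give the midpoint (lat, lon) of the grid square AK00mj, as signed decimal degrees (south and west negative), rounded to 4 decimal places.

Field A=0, K=10: +0·20° lon, +10·10° lat → SW at lon -180°, lat 10°.
Square 0, 0: +0·2° lon, +0·1° lat → SW at lon -180°, lat 10°.
Subsquare m=12, j=9: +12·0.0833333° lon, +9·0.0416667° lat → SW at lon -179°, lat 10.375°.
Cell spans 0.0833333° lon × 0.0416667° lat. Centre is SW corner plus half of each.
latitude 10.3958, longitude -178.9583.

10.3958, -178.9583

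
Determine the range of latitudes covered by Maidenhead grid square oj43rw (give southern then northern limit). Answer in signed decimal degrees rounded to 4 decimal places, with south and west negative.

Field O=14, J=9: +14·20° lon, +9·10° lat → SW at lon 100°, lat 0°.
Square 4, 3: +4·2° lon, +3·1° lat → SW at lon 108°, lat 3°.
Subsquare r=17, w=22: +17·0.0833333° lon, +22·0.0416667° lat → SW at lon 109.417°, lat 3.91667°.
Cell spans 0.0833333° lon × 0.0416667° lat.
south 3.9167, north 3.9583.

3.9167, 3.9583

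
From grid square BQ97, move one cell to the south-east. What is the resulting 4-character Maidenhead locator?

Longitude square 9; +1 → 10, wraps to 0, carry into field.
Longitude field B = 1; +1 → 2 = C.
Latitude square 7; −1 → 6.

CQ06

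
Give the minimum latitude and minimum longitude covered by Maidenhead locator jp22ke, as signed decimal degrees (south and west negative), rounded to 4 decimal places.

Field J=9, P=15: +9·20° lon, +15·10° lat → SW at lon 0°, lat 60°.
Square 2, 2: +2·2° lon, +2·1° lat → SW at lon 4°, lat 62°.
Subsquare k=10, e=4: +10·0.0833333° lon, +4·0.0416667° lat → SW at lon 4.83333°, lat 62.1667°.
latitude 62.1667, longitude 4.8333.

62.1667, 4.8333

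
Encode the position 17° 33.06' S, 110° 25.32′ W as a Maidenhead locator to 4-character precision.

DH42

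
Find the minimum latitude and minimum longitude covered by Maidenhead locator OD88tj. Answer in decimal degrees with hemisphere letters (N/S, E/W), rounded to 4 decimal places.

51.6250° S, 117.5833° E

Field O=14, D=3: +14·20° lon, +3·10° lat → SW at lon 100°, lat -60°.
Square 8, 8: +8·2° lon, +8·1° lat → SW at lon 116°, lat -52°.
Subsquare t=19, j=9: +19·0.0833333° lon, +9·0.0416667° lat → SW at lon 117.583°, lat -51.625°.
latitude 51.6250° S, longitude 117.5833° E.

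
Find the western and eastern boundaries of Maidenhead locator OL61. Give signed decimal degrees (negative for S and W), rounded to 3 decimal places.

112.000, 114.000

Field O=14, L=11: +14·20° lon, +11·10° lat → SW at lon 100°, lat 20°.
Square 6, 1: +6·2° lon, +1·1° lat → SW at lon 112°, lat 21°.
Cell spans 2° lon × 1° lat.
west 112.000, east 114.000.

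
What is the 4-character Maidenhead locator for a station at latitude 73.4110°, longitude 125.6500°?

Add 180° to longitude and 90° to latitude: 305.65, 163.41.
Field: 305.65/20 → 15 → P, 163.41/10 → 16 → Q; chars PQ.
Square: 5.65/2 → 2, 3.41/1 → 3; chars 23.

PQ23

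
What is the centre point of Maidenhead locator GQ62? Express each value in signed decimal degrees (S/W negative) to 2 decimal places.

72.50, -47.00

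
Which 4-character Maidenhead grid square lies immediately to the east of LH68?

LH78

Longitude square 6; +1 → 7.
The latitude characters are unchanged.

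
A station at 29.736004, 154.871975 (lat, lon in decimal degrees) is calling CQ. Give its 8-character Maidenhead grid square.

QL79kr46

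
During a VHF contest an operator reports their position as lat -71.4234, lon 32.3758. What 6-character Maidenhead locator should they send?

KB68en

Add 180° to longitude and 90° to latitude: 212.3758, 18.5766.
Field (20°×10°, letters A–R): lon ⌊212.3758/20⌋ = 10 → K; lat ⌊18.5766/10⌋ = 1 → B.
Square (2°×1°, digits 0–9): lon ⌊12.3758/2⌋ = 6; lat ⌊8.5766/1⌋ = 8.
Subsquare (5′×2.5′, letters a–x): lon ⌊0.3758/0.0833333⌋ = 4 → e; lat ⌊0.5766/0.0416667⌋ = 13 → n.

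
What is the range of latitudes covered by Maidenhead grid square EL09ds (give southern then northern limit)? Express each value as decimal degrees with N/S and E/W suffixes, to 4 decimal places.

Field E=4, L=11: +4·20° lon, +11·10° lat → SW at lon -100°, lat 20°.
Square 0, 9: +0·2° lon, +9·1° lat → SW at lon -100°, lat 29°.
Subsquare d=3, s=18: +3·0.0833333° lon, +18·0.0416667° lat → SW at lon -99.75°, lat 29.75°.
Cell spans 0.0833333° lon × 0.0416667° lat.
south 29.7500° N, north 29.7917° N.

29.7500° N, 29.7917° N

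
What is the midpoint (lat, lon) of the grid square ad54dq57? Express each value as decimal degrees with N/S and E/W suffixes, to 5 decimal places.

55.30208° S, 169.70417° W

Field A=0, D=3: +0·20° lon, +3·10° lat → SW at lon -180°, lat -60°.
Square 5, 4: +5·2° lon, +4·1° lat → SW at lon -170°, lat -56°.
Subsquare d=3, q=16: +3·0.0833333° lon, +16·0.0416667° lat → SW at lon -169.75°, lat -55.3333°.
Extended square 5, 7: +5·0.00833333° lon, +7·0.00416667° lat → SW at lon -169.708°, lat -55.3042°.
Cell spans 0.00833333° lon × 0.00416667° lat. Centre is SW corner plus half of each.
latitude 55.30208° S, longitude 169.70417° W.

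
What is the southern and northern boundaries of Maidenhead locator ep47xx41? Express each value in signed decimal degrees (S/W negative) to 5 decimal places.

Field E=4, P=15: +4·20° lon, +15·10° lat → SW at lon -100°, lat 60°.
Square 4, 7: +4·2° lon, +7·1° lat → SW at lon -92°, lat 67°.
Subsquare x=23, x=23: +23·0.0833333° lon, +23·0.0416667° lat → SW at lon -90.0833°, lat 67.9583°.
Extended square 4, 1: +4·0.00833333° lon, +1·0.00416667° lat → SW at lon -90.05°, lat 67.9625°.
Cell spans 0.00833333° lon × 0.00416667° lat.
south 67.96250, north 67.96667.

67.96250, 67.96667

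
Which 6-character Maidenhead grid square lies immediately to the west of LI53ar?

Longitude subsquare a = 0; −1 → -1, wraps to 23 = x, carry into square.
Longitude square 5; −1 → 4.
The latitude characters are unchanged.

LI43xr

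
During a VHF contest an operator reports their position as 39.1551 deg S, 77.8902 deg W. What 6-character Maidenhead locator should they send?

FF10bu

Shift to the Maidenhead origin (180°W, 90°S): lon 102.1098, lat 50.8449.
Field: lon ⌊102.1098/20⌋ = 5 → F; lat ⌊50.8449/10⌋ = 5 → F.
Square: lon ⌊2.1098/2⌋ = 1; lat ⌊0.8449/1⌋ = 0.
Subsquare: lon ⌊0.1098/0.0833333⌋ = 1 → b; lat ⌊0.8449/0.0416667⌋ = 20 → u.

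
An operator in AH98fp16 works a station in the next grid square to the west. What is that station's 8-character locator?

AH98fp06

Longitude extended square 1; −1 → 0.
The latitude characters are unchanged.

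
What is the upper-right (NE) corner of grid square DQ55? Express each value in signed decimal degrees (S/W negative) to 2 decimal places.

76.00, -108.00

Field D=3, Q=16: +3·20° lon, +16·10° lat → SW at lon -120°, lat 70°.
Square 5, 5: +5·2° lon, +5·1° lat → SW at lon -110°, lat 75°.
Cell spans 2° lon × 1° lat. NE corner is SW corner plus one full cell.
latitude 76.00, longitude -108.00.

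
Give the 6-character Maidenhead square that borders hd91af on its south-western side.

Longitude subsquare a = 0; −1 → -1, wraps to 23 = x, carry into square.
Longitude square 9; −1 → 8.
Latitude subsquare f = 5; −1 → 4 = e.

HD81xe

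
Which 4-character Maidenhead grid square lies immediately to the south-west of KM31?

KM20

Longitude square 3; −1 → 2.
Latitude square 1; −1 → 0.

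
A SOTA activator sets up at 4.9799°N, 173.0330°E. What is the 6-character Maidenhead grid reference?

RJ64mx

Shift to the Maidenhead origin (180°W, 90°S): lon 353.0330, lat 94.9799.
Field: 353.0330/20 → 17 → R, 94.9799/10 → 9 → J; chars RJ.
Square: 13.0330/2 → 6, 4.9799/1 → 4; chars 64.
Subsquare: 1.0330/0.0833333 → 12 → m, 0.9799/0.0416667 → 23 → x; chars mx.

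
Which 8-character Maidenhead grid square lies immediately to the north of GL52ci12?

GL52ci13

Latitude extended square 2; +1 → 3.
The longitude characters are unchanged.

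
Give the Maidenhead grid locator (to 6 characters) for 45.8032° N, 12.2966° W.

IN35ut

Add 180° to longitude and 90° to latitude: 167.7034, 135.8032.
Field (20°×10°, letters A–R): lon ⌊167.7034/20⌋ = 8 → I; lat ⌊135.8032/10⌋ = 13 → N.
Square (2°×1°, digits 0–9): lon ⌊7.7034/2⌋ = 3; lat ⌊5.8032/1⌋ = 5.
Subsquare (5′×2.5′, letters a–x): lon ⌊1.7034/0.0833333⌋ = 20 → u; lat ⌊0.8032/0.0416667⌋ = 19 → t.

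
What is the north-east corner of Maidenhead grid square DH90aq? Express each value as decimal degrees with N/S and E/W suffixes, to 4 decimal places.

19.2917° S, 101.9167° W

Field D=3, H=7: +3·20° lon, +7·10° lat → SW at lon -120°, lat -20°.
Square 9, 0: +9·2° lon, +0·1° lat → SW at lon -102°, lat -20°.
Subsquare a=0, q=16: +0·0.0833333° lon, +16·0.0416667° lat → SW at lon -102°, lat -19.3333°.
Cell spans 0.0833333° lon × 0.0416667° lat. NE corner is SW corner plus one full cell.
latitude 19.2917° S, longitude 101.9167° W.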